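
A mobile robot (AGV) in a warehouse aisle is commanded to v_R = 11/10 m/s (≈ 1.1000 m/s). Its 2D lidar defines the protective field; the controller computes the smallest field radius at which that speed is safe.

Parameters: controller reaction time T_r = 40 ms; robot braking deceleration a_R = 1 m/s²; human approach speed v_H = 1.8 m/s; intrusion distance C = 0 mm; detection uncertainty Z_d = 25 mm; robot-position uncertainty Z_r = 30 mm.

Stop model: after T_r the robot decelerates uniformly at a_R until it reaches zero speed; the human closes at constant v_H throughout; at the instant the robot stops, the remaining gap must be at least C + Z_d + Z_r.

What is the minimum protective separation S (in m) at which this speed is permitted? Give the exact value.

S_min = 689/250 m = 2.7560 m

T_s = v_R/a_R = (11/10)/1 = 1.1000 s
robot in T_r: 1.1000·0.0400 = 0.0440 m
robot under decel: 1.1000²/(2·1.0000) = 0.6050 m
person approaches 1.8000·(0.0400+1.1000) = 2.0520 m
margins: 0.0000+0.0250+0.0300 = 0.0550 m
S_min ≈ 0.0440+0.6050+2.0520+0.0550  ⇒  S_min = 689/250 m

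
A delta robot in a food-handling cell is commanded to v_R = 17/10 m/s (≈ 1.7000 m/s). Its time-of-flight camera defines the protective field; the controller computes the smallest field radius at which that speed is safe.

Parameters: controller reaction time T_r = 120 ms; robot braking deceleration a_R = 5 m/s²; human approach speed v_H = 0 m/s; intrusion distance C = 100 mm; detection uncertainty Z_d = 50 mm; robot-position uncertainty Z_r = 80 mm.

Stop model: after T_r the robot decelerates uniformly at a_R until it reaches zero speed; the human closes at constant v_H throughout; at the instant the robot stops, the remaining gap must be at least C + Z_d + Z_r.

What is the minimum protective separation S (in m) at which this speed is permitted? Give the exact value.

braking lasts T_s = (17/10)/5 = 0.3400 s
robot in T_r: 1.7000·0.1200 = 0.2040 m
braking distance = 1.7000²/(2·5.0000) = 0.2890 m
person approaches 0.0000·(0.1200+0.3400) = 0.0000 m
margins: 0.1000+0.0500+0.0800 = 0.2300 m
S_min ≈ 0.2040+0.2890+0.0000+0.2300  ⇒  S_min = 723/1000 m

S_min = 723/1000 m = 0.7230 m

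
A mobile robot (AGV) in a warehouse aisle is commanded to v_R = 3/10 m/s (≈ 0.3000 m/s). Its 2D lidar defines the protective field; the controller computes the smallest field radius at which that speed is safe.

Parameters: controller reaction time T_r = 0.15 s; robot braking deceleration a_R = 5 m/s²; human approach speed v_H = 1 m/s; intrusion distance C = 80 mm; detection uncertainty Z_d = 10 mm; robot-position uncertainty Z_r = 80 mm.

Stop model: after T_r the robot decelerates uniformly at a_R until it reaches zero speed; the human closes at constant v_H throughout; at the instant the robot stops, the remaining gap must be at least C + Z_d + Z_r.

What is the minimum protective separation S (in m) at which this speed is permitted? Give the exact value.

T_s = v_R/a_R = (3/10)/5 = 0.0600 s
robot in T_r: 0.3000·0.1500 = 0.0450 m
braking distance = 0.3000²/(2·5.0000) = 0.0090 m
person approaches 1.0000·(0.1500+0.0600) = 0.2100 m
residual clearance needed = 0.0800+0.0100+0.0800 = 0.1700 m
S_min ≈ 0.0450+0.0090+0.2100+0.1700  ⇒  S_min = 217/500 m

S_min = 217/500 m = 0.4340 m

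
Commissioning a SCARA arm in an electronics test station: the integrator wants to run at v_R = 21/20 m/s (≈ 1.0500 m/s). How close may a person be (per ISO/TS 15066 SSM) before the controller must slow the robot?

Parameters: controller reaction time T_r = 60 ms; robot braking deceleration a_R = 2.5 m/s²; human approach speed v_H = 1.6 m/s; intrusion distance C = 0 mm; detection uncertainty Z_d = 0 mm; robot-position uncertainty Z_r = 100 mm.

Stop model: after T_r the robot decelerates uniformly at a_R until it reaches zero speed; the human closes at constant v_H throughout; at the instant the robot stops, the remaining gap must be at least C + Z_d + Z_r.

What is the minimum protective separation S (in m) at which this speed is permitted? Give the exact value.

T_s = v_R/a_R = (21/20)/(5/2) = 0.4200 s
reaction-phase robot travel = 1.0500·0.0600 = 0.0630 m
braking distance = 1.0500²/(2·2.5000) = 0.2205 m
person approaches 1.6000·(0.0600+0.4200) = 0.7680 m
C+Z_d+Z_r = 0.0000+0.0000+0.1000 = 0.1000 m
S_min ≈ 0.0630+0.2205+0.7680+0.1000  ⇒  S_min = 2303/2000 m

S_min = 2303/2000 m = 1.1515 m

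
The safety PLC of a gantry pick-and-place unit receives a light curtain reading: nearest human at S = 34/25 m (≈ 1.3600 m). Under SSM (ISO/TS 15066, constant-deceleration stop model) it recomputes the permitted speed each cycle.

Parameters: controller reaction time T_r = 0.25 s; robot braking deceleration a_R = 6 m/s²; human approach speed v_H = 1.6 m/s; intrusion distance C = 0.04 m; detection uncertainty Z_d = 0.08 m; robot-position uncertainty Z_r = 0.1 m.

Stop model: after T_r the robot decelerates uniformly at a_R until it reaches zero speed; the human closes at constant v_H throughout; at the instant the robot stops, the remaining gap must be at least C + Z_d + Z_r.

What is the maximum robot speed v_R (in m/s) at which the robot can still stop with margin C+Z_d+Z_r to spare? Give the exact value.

collect terms ⇒ (1/12)·v_R² + (31/60)·v_R + (-37/50) = 0
  disc = (31/60)² − 4·(1/12)·(-37/50) = 1849/3600 ; √disc = 43/60
  v_R = (−(31/60) + 43/60) / (2·(1/12)) = 6/5 m/s
check:
braking lasts T_s = (6/5)/6 = 0.2000 s
robot covers v_R·T_r = 1.2000·0.2500 = 0.3000 m before braking
robot under decel: 1.2000²/(2·6.0000) = 0.1200 m
person approaches 1.6000·(0.2500+0.2000) = 0.7200 m
margins: 0.0400+0.0800+0.1000 = 0.2200 m
sum ≈ 0.3000+0.1200+0.7200+0.2200 ≈ 1.3600 m = S ✓

v_R_max = 6/5 m/s = 1.2000 m/s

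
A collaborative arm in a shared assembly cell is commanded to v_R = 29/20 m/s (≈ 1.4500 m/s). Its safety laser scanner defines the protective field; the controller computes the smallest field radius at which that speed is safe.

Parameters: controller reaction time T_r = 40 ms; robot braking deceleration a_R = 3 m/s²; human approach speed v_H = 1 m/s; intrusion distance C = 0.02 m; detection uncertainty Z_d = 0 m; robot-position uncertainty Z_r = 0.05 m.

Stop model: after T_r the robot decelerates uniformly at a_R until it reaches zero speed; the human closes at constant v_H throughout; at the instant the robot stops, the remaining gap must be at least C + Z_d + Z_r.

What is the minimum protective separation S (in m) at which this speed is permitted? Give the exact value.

S_min = 4007/4000 m = 1.0017 m

stop time T_s = (29/20)/3 = 0.4833 s
robot covers v_R·T_r = 1.4500·0.0400 = 0.0580 m before braking
braking distance = 1.4500²/(2·3.0000) = 0.3504 m
human over T_r+T_s: 1.0000·(0.0400+0.4833) = 0.5233 m
margins: 0.0200+0.0000+0.0500 = 0.0700 m
S_min ≈ 0.0580+0.3504+0.5233+0.0700  ⇒  S_min = 4007/4000 m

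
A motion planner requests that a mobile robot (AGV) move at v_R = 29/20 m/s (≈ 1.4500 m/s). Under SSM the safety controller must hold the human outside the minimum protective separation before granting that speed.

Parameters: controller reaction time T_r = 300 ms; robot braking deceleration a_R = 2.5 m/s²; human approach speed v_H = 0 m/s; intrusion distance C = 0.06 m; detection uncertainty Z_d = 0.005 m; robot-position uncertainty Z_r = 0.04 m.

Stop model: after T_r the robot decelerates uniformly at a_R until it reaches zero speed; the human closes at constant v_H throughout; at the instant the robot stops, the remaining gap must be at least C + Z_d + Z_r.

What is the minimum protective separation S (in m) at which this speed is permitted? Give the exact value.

braking lasts T_s = (29/20)/(5/2) = 0.5800 s
robot in T_r: 1.4500·0.3000 = 0.4350 m
robot under decel: 1.4500²/(2·2.5000) = 0.4205 m
human over T_r+T_s: 0.0000·(0.3000+0.5800) = 0.0000 m
margins: 0.0600+0.0050+0.0400 = 0.1050 m
S_min ≈ 0.4350+0.4205+0.0000+0.1050  ⇒  S_min = 1921/2000 m

S_min = 1921/2000 m = 0.9605 m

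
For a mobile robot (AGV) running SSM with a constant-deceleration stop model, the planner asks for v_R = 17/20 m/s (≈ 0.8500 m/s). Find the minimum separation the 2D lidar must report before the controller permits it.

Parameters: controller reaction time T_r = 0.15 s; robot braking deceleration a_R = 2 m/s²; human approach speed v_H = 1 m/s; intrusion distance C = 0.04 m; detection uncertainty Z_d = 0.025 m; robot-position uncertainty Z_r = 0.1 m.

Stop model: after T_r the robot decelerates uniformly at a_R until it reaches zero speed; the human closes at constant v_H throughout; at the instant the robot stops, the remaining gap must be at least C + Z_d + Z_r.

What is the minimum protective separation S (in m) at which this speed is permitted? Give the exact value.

S_min = 1677/1600 m = 1.0481 m

stop time T_s = (17/20)/2 = 0.4250 s
robot in T_r: 0.8500·0.1500 = 0.1275 m
robot covers 0.8500·0.4250 − ½·2.0000·0.4250² = 0.1806 m while stopping
person approaches 1.0000·(0.1500+0.4250) = 0.5750 m
residual clearance needed = 0.0400+0.0250+0.1000 = 0.1650 m
S_min ≈ 0.1275+0.1806+0.5750+0.1650  ⇒  S_min = 1677/1600 m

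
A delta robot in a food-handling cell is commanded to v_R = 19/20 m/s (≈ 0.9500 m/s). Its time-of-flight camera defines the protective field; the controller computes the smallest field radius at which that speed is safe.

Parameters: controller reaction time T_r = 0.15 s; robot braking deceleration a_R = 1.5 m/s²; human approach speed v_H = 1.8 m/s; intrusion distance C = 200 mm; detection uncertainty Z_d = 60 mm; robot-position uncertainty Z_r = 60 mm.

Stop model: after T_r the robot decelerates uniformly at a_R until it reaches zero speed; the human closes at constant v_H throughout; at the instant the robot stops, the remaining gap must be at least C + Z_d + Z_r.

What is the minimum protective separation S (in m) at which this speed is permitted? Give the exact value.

S_min = 163/75 m = 2.1733 m

stop time T_s = (19/20)/(3/2) = 0.6333 s
robot covers v_R·T_r = 0.9500·0.1500 = 0.1425 m before braking
robot covers 0.9500·0.6333 − ½·1.5000·0.6333² = 0.3008 m while stopping
human closes 1.8000·0.7833 = 1.4100 m
margins: 0.2000+0.0600+0.0600 = 0.3200 m
S_min ≈ 0.1425+0.3008+1.4100+0.3200  ⇒  S_min = 163/75 m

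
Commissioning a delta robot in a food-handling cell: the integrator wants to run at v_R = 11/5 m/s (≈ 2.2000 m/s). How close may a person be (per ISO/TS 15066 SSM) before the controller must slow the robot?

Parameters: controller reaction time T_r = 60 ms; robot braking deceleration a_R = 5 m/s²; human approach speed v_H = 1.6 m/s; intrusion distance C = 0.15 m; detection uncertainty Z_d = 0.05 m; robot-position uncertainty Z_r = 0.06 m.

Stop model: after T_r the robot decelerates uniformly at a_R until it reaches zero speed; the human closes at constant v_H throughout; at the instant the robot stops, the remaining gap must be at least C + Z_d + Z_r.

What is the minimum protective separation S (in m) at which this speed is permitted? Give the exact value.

stop time T_s = (11/5)/5 = 0.4400 s
reaction-phase robot travel = 2.2000·0.0600 = 0.1320 m
braking distance = 2.2000²/(2·5.0000) = 0.4840 m
person approaches 1.6000·(0.0600+0.4400) = 0.8000 m
C+Z_d+Z_r = 0.1500+0.0500+0.0600 = 0.2600 m
S_min ≈ 0.1320+0.4840+0.8000+0.2600  ⇒  S_min = 419/250 m

S_min = 419/250 m = 1.6760 m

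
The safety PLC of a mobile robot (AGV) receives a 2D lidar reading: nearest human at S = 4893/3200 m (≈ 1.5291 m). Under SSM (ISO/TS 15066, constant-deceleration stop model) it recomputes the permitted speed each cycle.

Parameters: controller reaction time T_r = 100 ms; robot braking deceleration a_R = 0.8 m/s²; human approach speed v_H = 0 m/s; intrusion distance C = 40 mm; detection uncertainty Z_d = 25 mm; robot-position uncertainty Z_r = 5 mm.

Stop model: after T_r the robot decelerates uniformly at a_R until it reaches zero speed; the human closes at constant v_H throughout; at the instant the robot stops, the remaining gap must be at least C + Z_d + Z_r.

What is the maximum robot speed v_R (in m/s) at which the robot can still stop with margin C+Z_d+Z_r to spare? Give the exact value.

quadratic (5/8)·v² + (1/10)·v + (-4669/3200) = 0
  disc = (1/10)² − 4·(5/8)·(-4669/3200) = 23409/6400 ; √disc = 153/80
  v_R = (−(1/10) + 153/80) / (2·(5/8)) = 29/20 m/s
check:
braking lasts T_s = (29/20)/(4/5) = 1.8125 s
robot covers v_R·T_r = 1.4500·0.1000 = 0.1450 m before braking
braking distance = 1.4500²/(2·0.8000) = 1.3141 m
human closes 0.0000·1.9125 = 0.0000 m
C+Z_d+Z_r = 0.0400+0.0250+0.0050 = 0.0700 m
sum ≈ 0.1450+1.3141+0.0000+0.0700 ≈ 1.5291 m = S ✓

v_R_max = 29/20 m/s = 1.4500 m/s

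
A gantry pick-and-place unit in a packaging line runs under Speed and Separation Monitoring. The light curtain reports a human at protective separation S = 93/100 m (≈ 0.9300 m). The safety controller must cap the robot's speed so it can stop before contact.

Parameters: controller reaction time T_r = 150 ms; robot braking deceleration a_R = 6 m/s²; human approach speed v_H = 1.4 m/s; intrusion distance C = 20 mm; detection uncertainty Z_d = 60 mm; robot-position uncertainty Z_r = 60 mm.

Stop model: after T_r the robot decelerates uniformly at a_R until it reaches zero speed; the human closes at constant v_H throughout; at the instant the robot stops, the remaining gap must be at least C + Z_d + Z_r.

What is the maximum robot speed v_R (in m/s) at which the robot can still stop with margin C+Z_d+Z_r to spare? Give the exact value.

quadratic (1/12)·v² + (23/60)·v + (-29/50) = 0
  disc = (23/60)² − 4·(1/12)·(-29/50) = 49/144 ; √disc = 7/12
  v_R = (−(23/60) + 7/12) / (2·(1/12)) = 6/5 m/s
check:
stop time T_s = (6/5)/6 = 0.2000 s
reaction-phase robot travel = 1.2000·0.1500 = 0.1800 m
braking distance = 1.2000²/(2·6.0000) = 0.1200 m
human over T_r+T_s: 1.4000·(0.1500+0.2000) = 0.4900 m
margins: 0.0200+0.0600+0.0600 = 0.1400 m
sum ≈ 0.1800+0.1200+0.4900+0.1400 ≈ 0.9300 m = S ✓

v_R_max = 6/5 m/s = 1.2000 m/s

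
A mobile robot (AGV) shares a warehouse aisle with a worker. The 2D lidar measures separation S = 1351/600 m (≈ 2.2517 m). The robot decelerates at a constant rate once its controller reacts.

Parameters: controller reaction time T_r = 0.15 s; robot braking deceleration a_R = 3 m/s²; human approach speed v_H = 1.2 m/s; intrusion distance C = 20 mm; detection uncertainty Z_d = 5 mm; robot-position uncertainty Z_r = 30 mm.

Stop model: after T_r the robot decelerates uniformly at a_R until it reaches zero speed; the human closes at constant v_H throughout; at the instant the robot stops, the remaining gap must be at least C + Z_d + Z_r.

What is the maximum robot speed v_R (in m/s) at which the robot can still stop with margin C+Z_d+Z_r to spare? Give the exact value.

quadratic (1/6)·v² + (11/20)·v + (-121/60) = 0
  disc = (11/20)² − 4·(1/6)·(-121/60) = 5929/3600 ; √disc = 77/60
  v_R = (−(11/20) + 77/60) / (2·(1/6)) = 11/5 m/s
check:
T_s = v_R/a_R = (11/5)/3 = 0.7333 s
robot in T_r: 2.2000·0.1500 = 0.3300 m
robot under decel: 2.2000²/(2·3.0000) = 0.8067 m
human closes 1.2000·0.8833 = 1.0600 m
C+Z_d+Z_r = 0.0200+0.0050+0.0300 = 0.0550 m
sum ≈ 0.3300+0.8067+1.0600+0.0550 ≈ 2.2517 m = S ✓

v_R_max = 11/5 m/s = 2.2000 m/s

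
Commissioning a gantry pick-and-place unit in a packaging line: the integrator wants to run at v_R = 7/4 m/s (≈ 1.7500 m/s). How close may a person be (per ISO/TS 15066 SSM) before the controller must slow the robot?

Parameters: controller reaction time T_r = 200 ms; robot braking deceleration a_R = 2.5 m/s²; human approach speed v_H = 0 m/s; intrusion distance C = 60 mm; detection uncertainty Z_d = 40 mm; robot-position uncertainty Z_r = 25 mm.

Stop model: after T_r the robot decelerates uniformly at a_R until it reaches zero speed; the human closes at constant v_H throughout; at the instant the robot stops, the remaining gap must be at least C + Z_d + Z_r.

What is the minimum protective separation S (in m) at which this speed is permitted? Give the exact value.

S_min = 87/80 m = 1.0875 m

stop time T_s = (7/4)/(5/2) = 0.7000 s
reaction-phase robot travel = 1.7500·0.2000 = 0.3500 m
braking distance = 1.7500²/(2·2.5000) = 0.6125 m
human closes 0.0000·0.9000 = 0.0000 m
C+Z_d+Z_r = 0.0600+0.0400+0.0250 = 0.1250 m
S_min ≈ 0.3500+0.6125+0.0000+0.1250  ⇒  S_min = 87/80 m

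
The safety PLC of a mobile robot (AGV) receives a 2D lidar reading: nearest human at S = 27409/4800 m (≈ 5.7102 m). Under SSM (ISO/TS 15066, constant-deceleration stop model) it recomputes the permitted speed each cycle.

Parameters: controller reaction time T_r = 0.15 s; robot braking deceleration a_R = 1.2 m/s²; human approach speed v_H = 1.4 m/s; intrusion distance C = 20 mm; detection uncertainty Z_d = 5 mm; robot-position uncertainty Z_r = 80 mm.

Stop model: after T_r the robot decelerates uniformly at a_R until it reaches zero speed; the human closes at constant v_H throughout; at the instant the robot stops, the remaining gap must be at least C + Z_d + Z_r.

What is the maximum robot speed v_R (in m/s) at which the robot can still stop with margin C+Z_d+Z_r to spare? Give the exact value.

collect terms ⇒ (5/12)·v_R² + (79/60)·v_R + (-25897/4800) = 0
  disc = (79/60)² − 4·(5/12)·(-25897/4800) = 17161/1600 ; √disc = 131/40
  v_R = (−(79/60) + 131/40) / (2·(5/12)) = 47/20 m/s
check:
T_s = v_R/a_R = (47/20)/(6/5) = 1.9583 s
robot covers v_R·T_r = 2.3500·0.1500 = 0.3525 m before braking
braking distance = 2.3500²/(2·1.2000) = 2.3010 m
human over T_r+T_s: 1.4000·(0.1500+1.9583) = 2.9517 m
C+Z_d+Z_r = 0.0200+0.0050+0.0800 = 0.1050 m
sum ≈ 0.3525+2.3010+2.9517+0.1050 ≈ 5.7102 m = S ✓

v_R_max = 47/20 m/s = 2.3500 m/s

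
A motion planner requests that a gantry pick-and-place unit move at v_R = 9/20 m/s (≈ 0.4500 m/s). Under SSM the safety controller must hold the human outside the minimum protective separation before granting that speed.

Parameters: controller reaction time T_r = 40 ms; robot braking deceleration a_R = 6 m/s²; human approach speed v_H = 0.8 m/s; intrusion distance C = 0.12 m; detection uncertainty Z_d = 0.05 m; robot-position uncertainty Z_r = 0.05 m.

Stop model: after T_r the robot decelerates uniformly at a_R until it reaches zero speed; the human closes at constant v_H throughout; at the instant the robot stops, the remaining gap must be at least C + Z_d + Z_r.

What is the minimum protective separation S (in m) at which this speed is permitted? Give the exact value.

S_min = 111/320 m = 0.3469 m

T_s = v_R/a_R = (9/20)/6 = 0.0750 s
robot covers v_R·T_r = 0.4500·0.0400 = 0.0180 m before braking
robot covers 0.4500·0.0750 − ½·6.0000·0.0750² = 0.0169 m while stopping
person approaches 0.8000·(0.0400+0.0750) = 0.0920 m
margins: 0.1200+0.0500+0.0500 = 0.2200 m
S_min ≈ 0.0180+0.0169+0.0920+0.2200  ⇒  S_min = 111/320 m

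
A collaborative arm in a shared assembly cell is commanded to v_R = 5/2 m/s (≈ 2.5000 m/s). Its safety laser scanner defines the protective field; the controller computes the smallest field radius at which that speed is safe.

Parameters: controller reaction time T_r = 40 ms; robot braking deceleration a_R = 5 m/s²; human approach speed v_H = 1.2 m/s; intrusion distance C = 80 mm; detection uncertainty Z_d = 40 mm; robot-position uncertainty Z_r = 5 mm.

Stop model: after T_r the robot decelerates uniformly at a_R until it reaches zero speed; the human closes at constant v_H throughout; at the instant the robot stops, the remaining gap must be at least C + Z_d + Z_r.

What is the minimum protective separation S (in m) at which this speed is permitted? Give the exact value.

S_min = 749/500 m = 1.4980 m

stop time T_s = (5/2)/5 = 0.5000 s
robot covers v_R·T_r = 2.5000·0.0400 = 0.1000 m before braking
braking distance = 2.5000²/(2·5.0000) = 0.6250 m
person approaches 1.2000·(0.0400+0.5000) = 0.6480 m
C+Z_d+Z_r = 0.0800+0.0400+0.0050 = 0.1250 m
S_min ≈ 0.1000+0.6250+0.6480+0.1250  ⇒  S_min = 749/500 m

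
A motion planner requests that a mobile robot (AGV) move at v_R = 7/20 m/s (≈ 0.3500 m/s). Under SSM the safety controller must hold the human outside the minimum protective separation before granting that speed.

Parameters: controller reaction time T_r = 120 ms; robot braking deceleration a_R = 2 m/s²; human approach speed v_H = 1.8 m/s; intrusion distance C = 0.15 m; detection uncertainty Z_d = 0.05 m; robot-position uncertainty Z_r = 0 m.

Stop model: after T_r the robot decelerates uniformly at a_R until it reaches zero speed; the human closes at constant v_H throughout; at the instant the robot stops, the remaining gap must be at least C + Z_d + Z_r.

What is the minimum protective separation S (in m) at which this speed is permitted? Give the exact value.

S_min = 6429/8000 m = 0.8036 m

T_s = v_R/a_R = (7/20)/2 = 0.1750 s
robot in T_r: 0.3500·0.1200 = 0.0420 m
robot covers 0.3500·0.1750 − ½·2.0000·0.1750² = 0.0306 m while stopping
human closes 1.8000·0.2950 = 0.5310 m
margins: 0.1500+0.0500+0.0000 = 0.2000 m
S_min ≈ 0.0420+0.0306+0.5310+0.2000  ⇒  S_min = 6429/8000 m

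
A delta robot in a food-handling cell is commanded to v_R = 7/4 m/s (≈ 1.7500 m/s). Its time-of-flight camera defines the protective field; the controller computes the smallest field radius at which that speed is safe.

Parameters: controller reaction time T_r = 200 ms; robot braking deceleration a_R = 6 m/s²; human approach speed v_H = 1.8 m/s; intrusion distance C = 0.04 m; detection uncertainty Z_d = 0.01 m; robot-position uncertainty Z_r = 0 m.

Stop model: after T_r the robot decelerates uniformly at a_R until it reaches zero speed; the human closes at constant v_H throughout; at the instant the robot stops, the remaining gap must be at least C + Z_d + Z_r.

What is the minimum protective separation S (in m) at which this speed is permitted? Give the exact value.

T_s = v_R/a_R = (7/4)/6 = 0.2917 s
reaction-phase robot travel = 1.7500·0.2000 = 0.3500 m
braking distance = 1.7500²/(2·6.0000) = 0.2552 m
human closes 1.8000·0.4917 = 0.8850 m
C+Z_d+Z_r = 0.0400+0.0100+0.0000 = 0.0500 m
S_min ≈ 0.3500+0.2552+0.8850+0.0500  ⇒  S_min = 7393/4800 m

S_min = 7393/4800 m = 1.5402 m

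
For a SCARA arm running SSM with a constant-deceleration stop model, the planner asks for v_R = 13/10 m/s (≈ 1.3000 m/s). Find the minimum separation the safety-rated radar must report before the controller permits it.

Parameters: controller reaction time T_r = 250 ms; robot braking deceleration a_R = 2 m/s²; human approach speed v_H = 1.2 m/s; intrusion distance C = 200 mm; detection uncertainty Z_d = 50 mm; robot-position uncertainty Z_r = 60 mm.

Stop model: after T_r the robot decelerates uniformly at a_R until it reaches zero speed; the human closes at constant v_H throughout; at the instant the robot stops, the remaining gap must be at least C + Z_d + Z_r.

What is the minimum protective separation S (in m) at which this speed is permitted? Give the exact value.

braking lasts T_s = (13/10)/2 = 0.6500 s
robot in T_r: 1.3000·0.2500 = 0.3250 m
robot under decel: 1.3000²/(2·2.0000) = 0.4225 m
human closes 1.2000·0.9000 = 1.0800 m
C+Z_d+Z_r = 0.2000+0.0500+0.0600 = 0.3100 m
S_min ≈ 0.3250+0.4225+1.0800+0.3100  ⇒  S_min = 171/80 m

S_min = 171/80 m = 2.1375 m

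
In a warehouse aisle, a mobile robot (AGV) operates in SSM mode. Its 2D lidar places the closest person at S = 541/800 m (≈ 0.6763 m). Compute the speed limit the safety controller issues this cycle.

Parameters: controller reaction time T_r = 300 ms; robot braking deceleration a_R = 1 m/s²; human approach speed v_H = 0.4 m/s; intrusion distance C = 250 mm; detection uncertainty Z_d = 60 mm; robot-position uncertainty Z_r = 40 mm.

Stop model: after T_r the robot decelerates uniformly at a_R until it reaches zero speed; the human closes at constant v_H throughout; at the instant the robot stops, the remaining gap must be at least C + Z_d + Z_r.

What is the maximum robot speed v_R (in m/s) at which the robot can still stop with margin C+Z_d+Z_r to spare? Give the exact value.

at the boundary: (1/2)·v² + (7/10)·v + (-33/160) = 0
  disc = (7/10)² − 4·(1/2)·(-33/160) = 361/400 ; √disc = 19/20
  v_R = (−(7/10) + 19/20) / (2·(1/2)) = 1/4 m/s
check:
T_s = v_R/a_R = (1/4)/1 = 0.2500 s
robot covers v_R·T_r = 0.2500·0.3000 = 0.0750 m before braking
robot under decel: 0.2500²/(2·1.0000) = 0.0312 m
person approaches 0.4000·(0.3000+0.2500) = 0.2200 m
C+Z_d+Z_r = 0.2500+0.0600+0.0400 = 0.3500 m
sum ≈ 0.0750+0.0312+0.2200+0.3500 ≈ 0.6763 m = S ✓

v_R_max = 1/4 m/s = 0.2500 m/s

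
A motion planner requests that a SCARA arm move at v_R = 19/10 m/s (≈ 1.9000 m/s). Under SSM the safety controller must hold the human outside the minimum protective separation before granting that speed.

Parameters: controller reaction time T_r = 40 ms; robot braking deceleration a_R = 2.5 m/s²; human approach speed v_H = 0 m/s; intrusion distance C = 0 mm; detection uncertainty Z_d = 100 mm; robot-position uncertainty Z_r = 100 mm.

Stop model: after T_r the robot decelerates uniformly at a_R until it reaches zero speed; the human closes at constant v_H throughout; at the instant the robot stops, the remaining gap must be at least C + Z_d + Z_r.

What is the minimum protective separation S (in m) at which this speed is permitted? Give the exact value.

stop time T_s = (19/10)/(5/2) = 0.7600 s
reaction-phase robot travel = 1.9000·0.0400 = 0.0760 m
robot covers 1.9000·0.7600 − ½·2.5000·0.7600² = 0.7220 m while stopping
human over T_r+T_s: 0.0000·(0.0400+0.7600) = 0.0000 m
C+Z_d+Z_r = 0.0000+0.1000+0.1000 = 0.2000 m
S_min ≈ 0.0760+0.7220+0.0000+0.2000  ⇒  S_min = 499/500 m

S_min = 499/500 m = 0.9980 m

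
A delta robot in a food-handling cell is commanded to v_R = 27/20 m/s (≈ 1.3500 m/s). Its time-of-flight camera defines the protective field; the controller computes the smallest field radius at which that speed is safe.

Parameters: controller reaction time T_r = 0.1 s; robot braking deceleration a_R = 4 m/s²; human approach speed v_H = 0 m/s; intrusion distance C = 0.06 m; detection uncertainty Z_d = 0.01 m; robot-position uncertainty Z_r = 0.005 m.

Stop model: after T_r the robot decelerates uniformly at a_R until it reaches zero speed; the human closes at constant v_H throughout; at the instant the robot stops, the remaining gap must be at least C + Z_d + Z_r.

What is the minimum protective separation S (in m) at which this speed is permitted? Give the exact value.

S_min = 1401/3200 m = 0.4378 m

stop time T_s = (27/20)/4 = 0.3375 s
robot in T_r: 1.3500·0.1000 = 0.1350 m
robot under decel: 1.3500²/(2·4.0000) = 0.2278 m
human closes 0.0000·0.4375 = 0.0000 m
residual clearance needed = 0.0600+0.0100+0.0050 = 0.0750 m
S_min ≈ 0.1350+0.2278+0.0000+0.0750  ⇒  S_min = 1401/3200 m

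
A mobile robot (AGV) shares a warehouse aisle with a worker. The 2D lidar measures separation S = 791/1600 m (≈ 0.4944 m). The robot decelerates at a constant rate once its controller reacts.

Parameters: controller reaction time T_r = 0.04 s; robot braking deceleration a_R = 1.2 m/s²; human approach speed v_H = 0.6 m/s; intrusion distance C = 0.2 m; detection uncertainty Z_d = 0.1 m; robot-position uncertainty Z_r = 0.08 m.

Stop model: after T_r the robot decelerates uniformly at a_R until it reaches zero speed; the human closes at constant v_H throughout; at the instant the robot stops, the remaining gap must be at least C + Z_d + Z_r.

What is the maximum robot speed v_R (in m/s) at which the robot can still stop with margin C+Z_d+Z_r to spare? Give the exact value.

quadratic (5/12)·v² + (27/50)·v + (-723/8000) = 0
  disc = (27/50)² − 4·(5/12)·(-723/8000) = 17689/40000 ; √disc = 133/200
  v_R = (−(27/50) + 133/200) / (2·(5/12)) = 3/20 m/s
check:
braking lasts T_s = (3/20)/(6/5) = 0.1250 s
robot in T_r: 0.1500·0.0400 = 0.0060 m
robot under decel: 0.1500²/(2·1.2000) = 0.0094 m
human over T_r+T_s: 0.6000·(0.0400+0.1250) = 0.0990 m
C+Z_d+Z_r = 0.2000+0.1000+0.0800 = 0.3800 m
sum ≈ 0.0060+0.0094+0.0990+0.3800 ≈ 0.4944 m = S ✓

v_R_max = 3/20 m/s = 0.1500 m/s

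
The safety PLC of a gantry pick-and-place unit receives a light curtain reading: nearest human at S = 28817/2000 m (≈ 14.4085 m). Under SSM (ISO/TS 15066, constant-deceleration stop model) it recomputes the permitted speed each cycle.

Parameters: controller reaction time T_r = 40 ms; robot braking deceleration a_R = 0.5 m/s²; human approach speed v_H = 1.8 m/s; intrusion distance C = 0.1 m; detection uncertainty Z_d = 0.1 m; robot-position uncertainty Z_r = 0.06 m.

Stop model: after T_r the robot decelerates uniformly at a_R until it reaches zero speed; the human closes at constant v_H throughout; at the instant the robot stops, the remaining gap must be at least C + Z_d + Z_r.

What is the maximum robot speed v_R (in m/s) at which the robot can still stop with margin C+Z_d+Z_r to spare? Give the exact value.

collect terms ⇒ (1)·v_R² + (91/25)·v_R + (-28153/2000) = 0
  disc = (91/25)² − 4·(1)·(-28153/2000) = 173889/2500 ; √disc = 417/50
  v_R = (−(91/25) + 417/50) / (2·(1)) = 47/20 m/s
check:
stop time T_s = (47/20)/(1/2) = 4.7000 s
robot covers v_R·T_r = 2.3500·0.0400 = 0.0940 m before braking
robot covers 2.3500·4.7000 − ½·0.5000·4.7000² = 5.5225 m while stopping
human over T_r+T_s: 1.8000·(0.0400+4.7000) = 8.5320 m
C+Z_d+Z_r = 0.1000+0.1000+0.0600 = 0.2600 m
sum ≈ 0.0940+5.5225+8.5320+0.2600 ≈ 14.4085 m = S ✓

v_R_max = 47/20 m/s = 2.3500 m/s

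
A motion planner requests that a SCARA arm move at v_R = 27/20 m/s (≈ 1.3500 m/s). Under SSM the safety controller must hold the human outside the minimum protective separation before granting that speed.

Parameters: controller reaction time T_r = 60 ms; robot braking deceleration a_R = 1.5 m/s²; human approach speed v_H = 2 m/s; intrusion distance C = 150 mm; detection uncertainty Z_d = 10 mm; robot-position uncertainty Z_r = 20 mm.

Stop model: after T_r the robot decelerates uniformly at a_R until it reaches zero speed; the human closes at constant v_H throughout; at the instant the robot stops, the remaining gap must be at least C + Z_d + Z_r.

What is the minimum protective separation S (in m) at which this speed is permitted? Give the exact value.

S_min = 5577/2000 m = 2.7885 m

stop time T_s = (27/20)/(3/2) = 0.9000 s
reaction-phase robot travel = 1.3500·0.0600 = 0.0810 m
braking distance = 1.3500²/(2·1.5000) = 0.6075 m
human over T_r+T_s: 2.0000·(0.0600+0.9000) = 1.9200 m
residual clearance needed = 0.1500+0.0100+0.0200 = 0.1800 m
S_min ≈ 0.0810+0.6075+1.9200+0.1800  ⇒  S_min = 5577/2000 m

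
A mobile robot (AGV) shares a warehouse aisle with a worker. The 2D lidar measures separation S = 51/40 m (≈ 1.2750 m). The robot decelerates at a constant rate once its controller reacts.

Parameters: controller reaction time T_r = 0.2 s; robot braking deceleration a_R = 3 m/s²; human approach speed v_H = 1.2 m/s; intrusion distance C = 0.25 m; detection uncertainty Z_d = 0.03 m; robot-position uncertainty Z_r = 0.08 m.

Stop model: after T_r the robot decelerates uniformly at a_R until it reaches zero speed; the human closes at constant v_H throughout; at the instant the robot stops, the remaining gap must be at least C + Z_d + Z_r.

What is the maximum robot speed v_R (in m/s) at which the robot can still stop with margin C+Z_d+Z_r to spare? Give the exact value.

v_R_max = 9/10 m/s = 0.9000 m/s

quadratic (1/6)·v² + (3/5)·v + (-27/40) = 0
  disc = (3/5)² − 4·(1/6)·(-27/40) = 81/100 ; √disc = 9/10
  v_R = (−(3/5) + 9/10) / (2·(1/6)) = 9/10 m/s
check:
braking lasts T_s = (9/10)/3 = 0.3000 s
reaction-phase robot travel = 0.9000·0.2000 = 0.1800 m
braking distance = 0.9000²/(2·3.0000) = 0.1350 m
human over T_r+T_s: 1.2000·(0.2000+0.3000) = 0.6000 m
margins: 0.2500+0.0300+0.0800 = 0.3600 m
sum ≈ 0.1800+0.1350+0.6000+0.3600 ≈ 1.2750 m = S ✓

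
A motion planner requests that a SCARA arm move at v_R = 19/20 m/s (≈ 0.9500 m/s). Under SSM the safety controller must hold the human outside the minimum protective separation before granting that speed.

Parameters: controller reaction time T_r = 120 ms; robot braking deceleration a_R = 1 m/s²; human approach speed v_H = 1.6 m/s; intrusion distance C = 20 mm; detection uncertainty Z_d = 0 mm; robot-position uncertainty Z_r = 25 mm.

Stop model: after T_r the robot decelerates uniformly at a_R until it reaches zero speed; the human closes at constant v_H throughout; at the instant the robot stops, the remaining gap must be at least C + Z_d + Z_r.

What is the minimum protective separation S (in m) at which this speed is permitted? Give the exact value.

braking lasts T_s = (19/20)/1 = 0.9500 s
reaction-phase robot travel = 0.9500·0.1200 = 0.1140 m
robot under decel: 0.9500²/(2·1.0000) = 0.4512 m
human closes 1.6000·1.0700 = 1.7120 m
margins: 0.0200+0.0000+0.0250 = 0.0450 m
S_min ≈ 0.1140+0.4512+1.7120+0.0450  ⇒  S_min = 9289/4000 m

S_min = 9289/4000 m = 2.3222 m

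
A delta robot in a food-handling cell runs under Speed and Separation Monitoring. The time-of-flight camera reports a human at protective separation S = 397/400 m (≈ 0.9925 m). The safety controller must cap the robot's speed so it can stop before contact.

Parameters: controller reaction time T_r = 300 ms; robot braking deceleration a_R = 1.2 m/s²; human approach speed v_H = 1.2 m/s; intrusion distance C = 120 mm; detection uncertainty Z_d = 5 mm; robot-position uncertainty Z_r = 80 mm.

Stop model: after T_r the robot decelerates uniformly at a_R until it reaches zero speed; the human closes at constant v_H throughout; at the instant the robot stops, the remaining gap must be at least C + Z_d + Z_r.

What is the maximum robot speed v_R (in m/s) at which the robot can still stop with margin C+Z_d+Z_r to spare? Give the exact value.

at the boundary: (5/12)·v² + (13/10)·v + (-171/400) = 0
  disc = (13/10)² − 4·(5/12)·(-171/400) = 961/400 ; √disc = 31/20
  v_R = (−(13/10) + 31/20) / (2·(5/12)) = 3/10 m/s
check:
T_s = v_R/a_R = (3/10)/(6/5) = 0.2500 s
reaction-phase robot travel = 0.3000·0.3000 = 0.0900 m
braking distance = 0.3000²/(2·1.2000) = 0.0375 m
person approaches 1.2000·(0.3000+0.2500) = 0.6600 m
residual clearance needed = 0.1200+0.0050+0.0800 = 0.2050 m
sum ≈ 0.0900+0.0375+0.6600+0.2050 ≈ 0.9925 m = S ✓

v_R_max = 3/10 m/s = 0.3000 m/s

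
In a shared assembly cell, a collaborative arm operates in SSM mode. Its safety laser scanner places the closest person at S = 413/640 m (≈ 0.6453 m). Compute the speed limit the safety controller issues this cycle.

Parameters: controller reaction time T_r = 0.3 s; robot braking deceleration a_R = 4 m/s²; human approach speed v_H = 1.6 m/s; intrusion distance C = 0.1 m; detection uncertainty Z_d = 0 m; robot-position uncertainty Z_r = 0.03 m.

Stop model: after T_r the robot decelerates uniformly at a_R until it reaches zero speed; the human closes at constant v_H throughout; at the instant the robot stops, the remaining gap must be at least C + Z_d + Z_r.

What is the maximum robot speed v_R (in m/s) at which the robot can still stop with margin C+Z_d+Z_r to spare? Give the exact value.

quadratic (1/8)·v² + (7/10)·v + (-113/3200) = 0
  disc = (7/10)² − 4·(1/8)·(-113/3200) = 3249/6400 ; √disc = 57/80
  v_R = (−(7/10) + 57/80) / (2·(1/8)) = 1/20 m/s
check:
T_s = v_R/a_R = (1/20)/4 = 0.0125 s
robot in T_r: 0.0500·0.3000 = 0.0150 m
braking distance = 0.0500²/(2·4.0000) = 0.0003 m
human over T_r+T_s: 1.6000·(0.3000+0.0125) = 0.5000 m
residual clearance needed = 0.1000+0.0000+0.0300 = 0.1300 m
sum ≈ 0.0150+0.0003+0.5000+0.1300 ≈ 0.6453 m = S ✓

v_R_max = 1/20 m/s = 0.0500 m/s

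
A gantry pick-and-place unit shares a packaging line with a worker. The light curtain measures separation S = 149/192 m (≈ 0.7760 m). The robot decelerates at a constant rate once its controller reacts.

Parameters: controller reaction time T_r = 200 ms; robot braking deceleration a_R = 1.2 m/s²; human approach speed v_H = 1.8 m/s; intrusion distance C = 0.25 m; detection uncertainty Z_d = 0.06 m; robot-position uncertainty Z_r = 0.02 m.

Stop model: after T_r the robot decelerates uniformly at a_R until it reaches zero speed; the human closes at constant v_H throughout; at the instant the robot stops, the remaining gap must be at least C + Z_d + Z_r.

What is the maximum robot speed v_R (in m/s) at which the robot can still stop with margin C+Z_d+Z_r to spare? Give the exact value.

collect terms ⇒ (5/12)·v_R² + (17/10)·v_R + (-413/4800) = 0
  disc = (17/10)² − 4·(5/12)·(-413/4800) = 43681/14400 ; √disc = 209/120
  v_R = (−(17/10) + 209/120) / (2·(5/12)) = 1/20 m/s
check:
stop time T_s = (1/20)/(6/5) = 0.0417 s
robot covers v_R·T_r = 0.0500·0.2000 = 0.0100 m before braking
robot covers 0.0500·0.0417 − ½·1.2000·0.0417² = 0.0010 m while stopping
human over T_r+T_s: 1.8000·(0.2000+0.0417) = 0.4350 m
C+Z_d+Z_r = 0.2500+0.0600+0.0200 = 0.3300 m
sum ≈ 0.0100+0.0010+0.4350+0.3300 ≈ 0.7760 m = S ✓

v_R_max = 1/20 m/s = 0.0500 m/s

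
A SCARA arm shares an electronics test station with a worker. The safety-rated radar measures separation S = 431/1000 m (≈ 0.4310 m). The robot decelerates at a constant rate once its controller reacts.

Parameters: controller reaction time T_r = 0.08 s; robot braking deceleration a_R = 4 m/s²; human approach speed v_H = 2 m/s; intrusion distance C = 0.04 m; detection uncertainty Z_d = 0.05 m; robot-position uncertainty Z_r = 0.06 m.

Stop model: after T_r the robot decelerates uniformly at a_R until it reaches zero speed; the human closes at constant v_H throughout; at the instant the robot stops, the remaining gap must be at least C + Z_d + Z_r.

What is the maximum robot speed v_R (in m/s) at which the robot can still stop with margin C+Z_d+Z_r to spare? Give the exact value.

quadratic (1/8)·v² + (29/50)·v + (-121/1000) = 0
  disc = (29/50)² − 4·(1/8)·(-121/1000) = 3969/10000 ; √disc = 63/100
  v_R = (−(29/50) + 63/100) / (2·(1/8)) = 1/5 m/s
check:
stop time T_s = (1/5)/4 = 0.0500 s
reaction-phase robot travel = 0.2000·0.0800 = 0.0160 m
robot under decel: 0.2000²/(2·4.0000) = 0.0050 m
human closes 2.0000·0.1300 = 0.2600 m
residual clearance needed = 0.0400+0.0500+0.0600 = 0.1500 m
sum ≈ 0.0160+0.0050+0.2600+0.1500 ≈ 0.4310 m = S ✓

v_R_max = 1/5 m/s = 0.2000 m/s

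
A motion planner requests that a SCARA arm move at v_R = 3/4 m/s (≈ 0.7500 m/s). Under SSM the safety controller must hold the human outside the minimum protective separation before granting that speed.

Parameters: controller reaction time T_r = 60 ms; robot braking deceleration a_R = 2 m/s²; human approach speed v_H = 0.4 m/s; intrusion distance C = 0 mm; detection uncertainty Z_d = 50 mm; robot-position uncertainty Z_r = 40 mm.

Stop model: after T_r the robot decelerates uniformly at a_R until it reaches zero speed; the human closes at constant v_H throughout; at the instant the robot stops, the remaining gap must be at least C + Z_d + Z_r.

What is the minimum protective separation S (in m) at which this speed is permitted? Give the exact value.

S_min = 3597/8000 m = 0.4496 m

T_s = v_R/a_R = (3/4)/2 = 0.3750 s
robot in T_r: 0.7500·0.0600 = 0.0450 m
robot covers 0.7500·0.3750 − ½·2.0000·0.3750² = 0.1406 m while stopping
human closes 0.4000·0.4350 = 0.1740 m
C+Z_d+Z_r = 0.0000+0.0500+0.0400 = 0.0900 m
S_min ≈ 0.0450+0.1406+0.1740+0.0900  ⇒  S_min = 3597/8000 m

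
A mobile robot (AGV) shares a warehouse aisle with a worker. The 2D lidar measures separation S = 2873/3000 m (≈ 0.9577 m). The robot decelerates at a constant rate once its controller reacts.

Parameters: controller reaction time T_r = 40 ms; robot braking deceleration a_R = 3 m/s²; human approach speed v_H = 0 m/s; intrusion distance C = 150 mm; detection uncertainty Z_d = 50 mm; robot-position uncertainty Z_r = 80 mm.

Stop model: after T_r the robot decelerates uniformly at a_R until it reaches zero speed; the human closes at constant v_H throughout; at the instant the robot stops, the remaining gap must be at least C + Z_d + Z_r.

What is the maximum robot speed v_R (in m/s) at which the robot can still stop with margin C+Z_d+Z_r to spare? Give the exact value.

collect terms ⇒ (1/6)·v_R² + (1/25)·v_R + (-2033/3000) = 0
  disc = (1/25)² − 4·(1/6)·(-2033/3000) = 10201/22500 ; √disc = 101/150
  v_R = (−(1/25) + 101/150) / (2·(1/6)) = 19/10 m/s
check:
stop time T_s = (19/10)/3 = 0.6333 s
reaction-phase robot travel = 1.9000·0.0400 = 0.0760 m
robot under decel: 1.9000²/(2·3.0000) = 0.6017 m
human over T_r+T_s: 0.0000·(0.0400+0.6333) = 0.0000 m
residual clearance needed = 0.1500+0.0500+0.0800 = 0.2800 m
sum ≈ 0.0760+0.6017+0.0000+0.2800 ≈ 0.9577 m = S ✓

v_R_max = 19/10 m/s = 1.9000 m/s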